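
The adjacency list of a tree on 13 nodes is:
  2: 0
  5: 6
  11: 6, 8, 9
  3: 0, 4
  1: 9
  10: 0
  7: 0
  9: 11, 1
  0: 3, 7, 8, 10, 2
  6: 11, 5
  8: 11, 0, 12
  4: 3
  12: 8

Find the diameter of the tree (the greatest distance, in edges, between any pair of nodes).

6

Starting from 4, a farthest node is 5 at distance 6.
One longest path: 4-3-0-8-11-6-5.
So the diameter is 6.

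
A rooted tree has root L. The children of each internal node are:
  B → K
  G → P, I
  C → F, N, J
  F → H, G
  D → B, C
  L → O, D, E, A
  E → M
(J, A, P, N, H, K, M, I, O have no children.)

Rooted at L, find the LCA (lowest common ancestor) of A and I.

L

Path A→root: A L; path I→root: I G F C D L.
First common node: L.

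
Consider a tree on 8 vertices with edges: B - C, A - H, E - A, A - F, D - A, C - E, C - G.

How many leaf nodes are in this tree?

5

Exactly 5 nodes have a single neighbour: B, D, F, G, H.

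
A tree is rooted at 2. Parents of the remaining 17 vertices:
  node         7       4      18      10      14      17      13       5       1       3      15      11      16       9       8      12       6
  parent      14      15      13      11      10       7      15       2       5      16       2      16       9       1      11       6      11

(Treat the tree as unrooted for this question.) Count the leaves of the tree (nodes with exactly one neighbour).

6

Degree-1 nodes: 3, 4, 8, 12, 17, 18 — 6 of them.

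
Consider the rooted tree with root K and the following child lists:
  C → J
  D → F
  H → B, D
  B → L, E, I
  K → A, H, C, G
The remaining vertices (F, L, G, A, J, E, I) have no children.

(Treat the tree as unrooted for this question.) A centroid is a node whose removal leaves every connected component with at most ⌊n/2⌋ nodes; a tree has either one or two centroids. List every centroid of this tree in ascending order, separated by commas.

H

Removing H splits the tree into components of sizes 5, 4, 2; the largest is 5 ≤ ⌊12/2⌋ = 6.
Every other node leaves some component of size > 6, so the centroid is unique.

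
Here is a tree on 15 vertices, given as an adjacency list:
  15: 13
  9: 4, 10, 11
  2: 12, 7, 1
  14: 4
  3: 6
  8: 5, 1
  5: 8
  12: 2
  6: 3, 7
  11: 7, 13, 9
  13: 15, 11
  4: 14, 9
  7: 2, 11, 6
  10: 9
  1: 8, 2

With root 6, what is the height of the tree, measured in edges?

5

The longest root-to-leaf path is 6–7–11–9–4–14 (5 edges).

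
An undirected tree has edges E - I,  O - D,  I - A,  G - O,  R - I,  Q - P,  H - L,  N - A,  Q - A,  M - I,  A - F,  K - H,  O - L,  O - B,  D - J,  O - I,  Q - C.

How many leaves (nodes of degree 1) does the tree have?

The leaves are B, C, E, F, G, J, K, M, N, P, R.
That is 11 leaves.

11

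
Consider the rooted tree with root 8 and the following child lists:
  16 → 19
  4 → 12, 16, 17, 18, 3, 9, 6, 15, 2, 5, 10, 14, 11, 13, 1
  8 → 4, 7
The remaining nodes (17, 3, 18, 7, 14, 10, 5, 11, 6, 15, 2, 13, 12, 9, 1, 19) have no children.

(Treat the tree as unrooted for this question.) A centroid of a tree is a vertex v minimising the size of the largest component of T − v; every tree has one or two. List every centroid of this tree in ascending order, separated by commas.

Removing 4 splits the tree into components of sizes 2, 2, 1, 1, 1, 1, 1, 1, 1, 1, 1, 1, 1, 1, 1, 1; the largest is 2 ≤ ⌊19/2⌋ = 9.
No neighbour of 4 does as well, so 4 is the unique centroid.

4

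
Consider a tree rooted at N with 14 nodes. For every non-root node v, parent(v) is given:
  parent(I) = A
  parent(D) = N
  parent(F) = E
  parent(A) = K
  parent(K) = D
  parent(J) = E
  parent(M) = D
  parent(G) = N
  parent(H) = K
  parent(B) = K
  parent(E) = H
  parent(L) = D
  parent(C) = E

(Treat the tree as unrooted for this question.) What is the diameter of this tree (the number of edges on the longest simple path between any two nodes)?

6

Starting from G, a farthest node is J at distance 6.
One longest path: G – N – D – K – H – E – J.
So the diameter is 6.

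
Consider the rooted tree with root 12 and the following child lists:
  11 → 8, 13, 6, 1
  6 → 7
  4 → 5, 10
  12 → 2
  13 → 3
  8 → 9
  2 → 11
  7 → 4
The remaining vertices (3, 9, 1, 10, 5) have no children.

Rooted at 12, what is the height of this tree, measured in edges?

The longest root-to-leaf path is 12 – 2 – 11 – 6 – 7 – 4 – 10 (6 edges).

6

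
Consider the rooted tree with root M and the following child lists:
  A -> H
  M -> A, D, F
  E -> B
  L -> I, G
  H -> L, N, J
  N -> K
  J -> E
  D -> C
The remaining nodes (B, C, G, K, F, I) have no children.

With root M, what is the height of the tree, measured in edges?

5

The longest root-to-leaf path is M → A → H → J → E → B (5 edges).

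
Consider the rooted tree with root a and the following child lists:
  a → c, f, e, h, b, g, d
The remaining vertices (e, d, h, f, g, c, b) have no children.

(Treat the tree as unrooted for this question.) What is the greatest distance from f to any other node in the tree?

2

The node farthest from f is c (g, b, e, h, d also at distance 2), via f–a–c — 2 edges.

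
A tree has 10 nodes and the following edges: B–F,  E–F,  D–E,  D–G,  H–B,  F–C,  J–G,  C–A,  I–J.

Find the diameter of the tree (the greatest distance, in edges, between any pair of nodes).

7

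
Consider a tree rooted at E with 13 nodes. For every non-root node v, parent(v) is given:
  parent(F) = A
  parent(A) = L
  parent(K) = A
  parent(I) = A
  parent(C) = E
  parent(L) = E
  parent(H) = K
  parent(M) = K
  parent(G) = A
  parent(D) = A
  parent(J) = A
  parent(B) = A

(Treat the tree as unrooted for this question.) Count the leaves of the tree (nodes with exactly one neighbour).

9

Degree-1 nodes: B, C, D, F, G, H, I, J, M — 9 of them.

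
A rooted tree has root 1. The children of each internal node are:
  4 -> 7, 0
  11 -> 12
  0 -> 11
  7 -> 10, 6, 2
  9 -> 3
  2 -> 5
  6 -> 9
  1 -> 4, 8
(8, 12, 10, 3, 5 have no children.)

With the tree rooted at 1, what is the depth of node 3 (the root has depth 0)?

5

Climbing from 3 to the root: 3 – 9 – 6 – 7 – 4 – 1. That's 5 steps.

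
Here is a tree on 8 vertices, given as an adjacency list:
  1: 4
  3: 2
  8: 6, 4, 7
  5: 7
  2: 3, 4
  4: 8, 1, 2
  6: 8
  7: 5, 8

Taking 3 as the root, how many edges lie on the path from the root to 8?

Climbing from 8 to the root: 8 → 4 → 2 → 3. That's 3 steps.

3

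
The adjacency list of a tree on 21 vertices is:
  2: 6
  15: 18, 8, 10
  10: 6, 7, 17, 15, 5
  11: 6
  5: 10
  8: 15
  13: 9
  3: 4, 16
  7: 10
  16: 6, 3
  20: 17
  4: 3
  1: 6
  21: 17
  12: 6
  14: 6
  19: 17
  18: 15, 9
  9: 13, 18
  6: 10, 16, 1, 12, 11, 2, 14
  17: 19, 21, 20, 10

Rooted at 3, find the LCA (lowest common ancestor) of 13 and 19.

13's ancestor chain is 13, 9, 18, 15, 10, 6, 16, 3 and 19's is 19, 17, 10, 6, 16, 3; they first meet at 10.

10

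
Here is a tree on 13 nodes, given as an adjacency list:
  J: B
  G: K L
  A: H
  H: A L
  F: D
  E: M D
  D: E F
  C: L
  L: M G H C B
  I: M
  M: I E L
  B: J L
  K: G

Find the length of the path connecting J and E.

J–B–L–M–E: 4 edges.

4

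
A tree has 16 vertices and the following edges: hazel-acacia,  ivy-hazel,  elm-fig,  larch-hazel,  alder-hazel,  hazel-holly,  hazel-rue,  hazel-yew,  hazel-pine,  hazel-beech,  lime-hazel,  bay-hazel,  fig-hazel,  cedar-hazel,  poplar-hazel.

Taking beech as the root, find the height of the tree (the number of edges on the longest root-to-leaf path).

elm sits deepest: beech → hazel → fig → elm — 3 edges from the root.

3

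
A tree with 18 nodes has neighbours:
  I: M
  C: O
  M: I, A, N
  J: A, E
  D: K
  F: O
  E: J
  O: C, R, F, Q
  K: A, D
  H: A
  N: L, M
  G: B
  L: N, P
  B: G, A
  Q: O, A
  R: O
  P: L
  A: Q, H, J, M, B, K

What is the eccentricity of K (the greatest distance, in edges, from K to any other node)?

Distances from K peak at 5, attained at P.
K-A-M-N-L-P

5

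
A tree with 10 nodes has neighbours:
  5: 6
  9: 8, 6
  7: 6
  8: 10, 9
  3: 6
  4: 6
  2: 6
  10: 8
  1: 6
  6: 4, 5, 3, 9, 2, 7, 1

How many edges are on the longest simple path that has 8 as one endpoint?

3

The node farthest from 8 is 4 (7, 3, 5, 1, 2 also at distance 3), via 8-9-6-4 — 3 edges.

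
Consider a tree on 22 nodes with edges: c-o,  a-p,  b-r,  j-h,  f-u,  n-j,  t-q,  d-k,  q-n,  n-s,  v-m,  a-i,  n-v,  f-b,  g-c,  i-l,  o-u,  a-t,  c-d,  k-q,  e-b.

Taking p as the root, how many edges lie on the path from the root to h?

6

Path from p to h: p → a → t → q → n → j → h, which has 6 edges.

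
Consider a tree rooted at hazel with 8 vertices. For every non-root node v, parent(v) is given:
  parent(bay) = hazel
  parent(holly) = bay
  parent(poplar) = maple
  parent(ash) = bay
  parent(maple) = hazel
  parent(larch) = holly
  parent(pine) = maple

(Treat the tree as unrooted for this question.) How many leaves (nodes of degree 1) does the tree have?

4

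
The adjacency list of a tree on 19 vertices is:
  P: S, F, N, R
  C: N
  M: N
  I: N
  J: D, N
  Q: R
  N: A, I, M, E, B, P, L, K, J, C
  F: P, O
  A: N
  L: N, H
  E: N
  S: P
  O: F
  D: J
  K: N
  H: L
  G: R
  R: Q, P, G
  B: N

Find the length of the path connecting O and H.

5

O - F - P - N - L - H: 5 edges.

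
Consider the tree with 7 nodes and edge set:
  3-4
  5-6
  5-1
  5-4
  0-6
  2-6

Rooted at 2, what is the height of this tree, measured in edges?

4

3 sits deepest: 2 – 6 – 5 – 4 – 3 — 4 edges from the root.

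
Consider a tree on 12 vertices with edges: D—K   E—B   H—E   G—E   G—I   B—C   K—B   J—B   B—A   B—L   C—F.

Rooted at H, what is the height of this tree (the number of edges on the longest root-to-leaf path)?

A deepest node is F, reached by H-E-B-C-F.
That path has 4 edges, so the height is 4.

4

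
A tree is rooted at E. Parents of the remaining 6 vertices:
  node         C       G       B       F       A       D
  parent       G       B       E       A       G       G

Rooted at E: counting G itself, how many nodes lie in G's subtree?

5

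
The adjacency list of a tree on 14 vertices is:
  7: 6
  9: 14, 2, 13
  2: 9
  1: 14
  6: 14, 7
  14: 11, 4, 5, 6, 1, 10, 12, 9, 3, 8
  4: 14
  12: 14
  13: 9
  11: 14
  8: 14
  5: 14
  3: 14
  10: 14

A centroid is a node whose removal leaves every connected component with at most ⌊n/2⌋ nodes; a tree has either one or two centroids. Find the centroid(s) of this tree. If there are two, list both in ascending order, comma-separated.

14

If 14 is removed the pieces have sizes 3, 2, 1, 1, 1, 1, 1, 1, 1, 1, all ≤ ⌊14/2⌋ = 7.
No neighbour of 14 does as well, so 14 is the unique centroid.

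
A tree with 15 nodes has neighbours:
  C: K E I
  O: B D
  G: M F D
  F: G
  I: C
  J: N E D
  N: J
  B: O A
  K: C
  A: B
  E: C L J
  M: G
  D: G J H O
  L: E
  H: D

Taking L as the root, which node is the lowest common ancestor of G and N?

G's ancestor chain is G, D, J, E, L and N's is N, J, E, L; they first meet at J.

J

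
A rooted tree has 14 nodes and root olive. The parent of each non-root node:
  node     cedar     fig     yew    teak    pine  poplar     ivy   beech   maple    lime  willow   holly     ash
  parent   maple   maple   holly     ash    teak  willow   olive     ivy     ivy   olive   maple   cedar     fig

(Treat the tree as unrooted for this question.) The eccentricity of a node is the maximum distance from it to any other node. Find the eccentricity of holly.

6

The node farthest from holly is pine, via holly – cedar – maple – fig – ash – teak – pine — 6 edges.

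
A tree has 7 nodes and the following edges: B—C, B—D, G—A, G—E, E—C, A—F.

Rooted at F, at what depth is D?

6

F → A → G → E → C → B → D — 6 edges.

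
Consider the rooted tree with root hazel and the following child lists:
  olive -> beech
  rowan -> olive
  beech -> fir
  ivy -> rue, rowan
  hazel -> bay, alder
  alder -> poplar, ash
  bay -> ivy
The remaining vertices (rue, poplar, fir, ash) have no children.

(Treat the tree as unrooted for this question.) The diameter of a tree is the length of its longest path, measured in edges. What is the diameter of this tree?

8

A longest path is ash–alder–hazel–bay–ivy–rowan–olive–beech–fir, with 8 edges.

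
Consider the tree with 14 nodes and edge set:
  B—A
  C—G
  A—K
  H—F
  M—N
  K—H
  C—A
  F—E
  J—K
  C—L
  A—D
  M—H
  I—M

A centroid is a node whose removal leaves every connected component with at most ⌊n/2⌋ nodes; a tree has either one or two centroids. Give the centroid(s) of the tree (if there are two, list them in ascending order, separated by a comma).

Removing K splits the tree into components of sizes 6, 6, 1; the largest is 6 ≤ ⌊14/2⌋ = 7.
Every other node leaves some component of size > 7, so the centroid is unique.

K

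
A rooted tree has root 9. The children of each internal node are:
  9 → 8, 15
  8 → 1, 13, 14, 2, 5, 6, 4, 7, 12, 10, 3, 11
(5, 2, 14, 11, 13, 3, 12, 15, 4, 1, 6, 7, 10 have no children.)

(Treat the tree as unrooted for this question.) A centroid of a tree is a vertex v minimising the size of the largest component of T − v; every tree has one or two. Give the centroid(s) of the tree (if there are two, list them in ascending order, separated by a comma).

Delete 8: the remaining components have sizes 2, 1, 1, 1, 1, 1, 1, 1, 1, 1, 1, 1, 1. Max 2 ≤ 7, so 8 is a centroid.
No neighbour of 8 does as well, so 8 is the unique centroid.

8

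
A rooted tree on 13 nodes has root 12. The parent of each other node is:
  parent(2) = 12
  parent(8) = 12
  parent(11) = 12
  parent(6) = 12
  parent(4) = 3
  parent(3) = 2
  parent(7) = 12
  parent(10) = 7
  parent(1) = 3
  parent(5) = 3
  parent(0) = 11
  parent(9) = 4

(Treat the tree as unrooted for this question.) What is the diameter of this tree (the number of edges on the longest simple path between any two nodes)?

Starting from 9, a farthest node is 0 at distance 6.
One longest path: 9 - 4 - 3 - 2 - 12 - 11 - 0.
So the diameter is 6.

6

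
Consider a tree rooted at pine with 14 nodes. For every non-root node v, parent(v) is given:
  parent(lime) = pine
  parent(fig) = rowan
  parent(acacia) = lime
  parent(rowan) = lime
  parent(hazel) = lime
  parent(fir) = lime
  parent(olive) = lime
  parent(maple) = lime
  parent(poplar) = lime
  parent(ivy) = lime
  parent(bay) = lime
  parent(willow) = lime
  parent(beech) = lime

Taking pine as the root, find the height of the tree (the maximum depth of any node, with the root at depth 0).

A deepest node is fig, reached by pine – lime – rowan – fig.
That path has 3 edges, so the height is 3.

3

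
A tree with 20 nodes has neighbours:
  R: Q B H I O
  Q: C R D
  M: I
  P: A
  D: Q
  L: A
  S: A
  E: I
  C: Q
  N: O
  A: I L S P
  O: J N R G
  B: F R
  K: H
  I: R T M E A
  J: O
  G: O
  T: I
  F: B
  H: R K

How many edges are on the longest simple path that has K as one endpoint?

5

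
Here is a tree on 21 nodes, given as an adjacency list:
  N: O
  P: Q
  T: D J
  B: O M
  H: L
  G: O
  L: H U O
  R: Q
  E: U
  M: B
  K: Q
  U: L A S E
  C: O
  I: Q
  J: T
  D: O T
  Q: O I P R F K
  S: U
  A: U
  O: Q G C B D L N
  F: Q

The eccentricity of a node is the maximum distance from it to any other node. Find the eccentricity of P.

5

Distances from P peak at 5, attained at A (E, S, J also at distance 5).
P-Q-O-L-U-A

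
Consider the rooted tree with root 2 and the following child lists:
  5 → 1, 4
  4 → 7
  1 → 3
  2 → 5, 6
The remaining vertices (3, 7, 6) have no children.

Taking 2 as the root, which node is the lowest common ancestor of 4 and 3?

5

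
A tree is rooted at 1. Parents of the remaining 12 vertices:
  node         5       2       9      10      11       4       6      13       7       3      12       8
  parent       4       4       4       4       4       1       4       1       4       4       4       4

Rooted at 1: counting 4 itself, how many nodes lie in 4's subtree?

The subtree rooted at 4 contains: 4, 3, 2, 9, 6, 5, 10, 8, 12, 11, 7 — 11 nodes.

11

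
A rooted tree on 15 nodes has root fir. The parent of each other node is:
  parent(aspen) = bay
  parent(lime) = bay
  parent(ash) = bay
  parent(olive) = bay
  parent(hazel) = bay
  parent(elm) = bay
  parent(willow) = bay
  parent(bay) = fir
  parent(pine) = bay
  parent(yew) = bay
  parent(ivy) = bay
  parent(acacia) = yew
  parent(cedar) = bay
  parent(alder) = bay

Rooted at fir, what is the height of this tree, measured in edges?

3

The longest root-to-leaf path is fir-bay-yew-acacia (3 edges).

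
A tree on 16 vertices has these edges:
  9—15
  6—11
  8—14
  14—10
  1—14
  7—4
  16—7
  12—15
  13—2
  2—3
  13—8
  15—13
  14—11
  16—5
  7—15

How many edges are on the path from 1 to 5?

7

The path is 1 - 14 - 8 - 13 - 15 - 7 - 16 - 5, which has 7 edges.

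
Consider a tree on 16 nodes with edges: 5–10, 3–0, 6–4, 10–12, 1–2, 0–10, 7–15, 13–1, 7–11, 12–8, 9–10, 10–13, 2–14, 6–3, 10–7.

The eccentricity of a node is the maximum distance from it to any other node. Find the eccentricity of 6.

7

Distances from 6 peak at 7, attained at 14.
6 – 3 – 0 – 10 – 13 – 1 – 2 – 14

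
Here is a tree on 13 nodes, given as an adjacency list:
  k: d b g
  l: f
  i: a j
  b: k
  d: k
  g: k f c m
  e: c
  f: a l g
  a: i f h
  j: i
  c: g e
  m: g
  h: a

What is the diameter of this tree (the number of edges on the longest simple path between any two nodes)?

A longest path is d – k – g – f – a – i – j, with 6 edges.

6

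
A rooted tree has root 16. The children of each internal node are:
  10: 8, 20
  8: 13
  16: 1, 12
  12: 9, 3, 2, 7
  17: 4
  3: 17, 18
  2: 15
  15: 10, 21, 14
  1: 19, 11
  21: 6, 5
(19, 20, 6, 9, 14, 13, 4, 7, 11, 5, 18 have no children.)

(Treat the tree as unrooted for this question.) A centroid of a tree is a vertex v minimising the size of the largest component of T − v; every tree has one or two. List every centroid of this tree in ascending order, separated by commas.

Delete 12: the remaining components have sizes 10, 4, 4, 1, 1. Max 10 ≤ 10, so 12 is a centroid.
No neighbour of 12 does as well, so 12 is the unique centroid.

12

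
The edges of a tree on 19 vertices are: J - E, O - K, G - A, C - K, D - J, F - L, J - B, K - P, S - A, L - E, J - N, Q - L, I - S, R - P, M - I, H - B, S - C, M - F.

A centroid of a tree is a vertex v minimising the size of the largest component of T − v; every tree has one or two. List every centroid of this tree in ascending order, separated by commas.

M

Removing M splits the tree into components of sizes 9, 9; the largest is 9 ≤ ⌊19/2⌋ = 9.
Every other node leaves some component of size > 9, so the centroid is unique.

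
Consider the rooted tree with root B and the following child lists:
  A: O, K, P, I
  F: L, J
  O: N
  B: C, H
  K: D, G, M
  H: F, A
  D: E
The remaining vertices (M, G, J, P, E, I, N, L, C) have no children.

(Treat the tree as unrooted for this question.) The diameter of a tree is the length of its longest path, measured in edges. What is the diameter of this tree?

BFS from E reaches C last, at distance 6; BFS from C confirms no node is farther.
Path: E-D-K-A-H-B-C.

6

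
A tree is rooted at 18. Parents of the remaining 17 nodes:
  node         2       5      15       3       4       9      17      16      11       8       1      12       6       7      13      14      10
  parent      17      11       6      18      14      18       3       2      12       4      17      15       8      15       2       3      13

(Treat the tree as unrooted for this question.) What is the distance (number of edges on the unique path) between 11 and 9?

9

11–12–15–6–8–4–14–3–18–9: 9 edges.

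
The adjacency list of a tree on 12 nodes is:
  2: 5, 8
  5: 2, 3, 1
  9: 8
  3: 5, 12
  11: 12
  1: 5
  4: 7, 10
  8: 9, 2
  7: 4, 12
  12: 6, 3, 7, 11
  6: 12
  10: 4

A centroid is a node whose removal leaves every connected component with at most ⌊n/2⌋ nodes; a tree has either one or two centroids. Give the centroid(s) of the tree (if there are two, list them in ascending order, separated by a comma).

Removing 3 splits the tree into components of sizes 6, 5; the largest is 6 ≤ ⌊12/2⌋ = 6.
Its neighbour 12 also leaves a largest component of size 6, so both are centroids.

3, 12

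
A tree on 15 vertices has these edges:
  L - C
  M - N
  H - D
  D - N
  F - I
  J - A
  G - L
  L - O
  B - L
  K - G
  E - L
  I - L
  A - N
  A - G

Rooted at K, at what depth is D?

4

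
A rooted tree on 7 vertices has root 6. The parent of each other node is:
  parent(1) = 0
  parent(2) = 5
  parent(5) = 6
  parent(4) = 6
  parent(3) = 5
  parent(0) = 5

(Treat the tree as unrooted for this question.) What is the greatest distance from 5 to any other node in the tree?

2

The node farthest from 5 is 1 (4 also at distance 2), via 5–0–1 — 2 edges.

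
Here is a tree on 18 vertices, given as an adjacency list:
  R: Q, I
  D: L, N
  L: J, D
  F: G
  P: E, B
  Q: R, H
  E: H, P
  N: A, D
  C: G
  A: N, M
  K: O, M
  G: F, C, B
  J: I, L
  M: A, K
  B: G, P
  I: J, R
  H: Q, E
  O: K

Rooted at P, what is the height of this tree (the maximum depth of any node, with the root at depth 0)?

13

A deepest node is O, reached by P–E–H–Q–R–I–J–L–D–N–A–M–K–O.
That path has 13 edges, so the height is 13.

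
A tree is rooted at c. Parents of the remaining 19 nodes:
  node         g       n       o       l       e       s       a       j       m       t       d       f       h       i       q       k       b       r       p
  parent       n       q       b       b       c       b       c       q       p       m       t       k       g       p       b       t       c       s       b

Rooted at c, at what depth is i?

3

Climbing from i to the root: i – p – b – c. That's 3 steps.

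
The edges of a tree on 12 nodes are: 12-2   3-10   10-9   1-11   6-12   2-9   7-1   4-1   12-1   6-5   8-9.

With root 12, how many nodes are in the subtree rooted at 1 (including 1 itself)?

4

Descendants of 1 (including itself): 1, 11, 7, 4. That's 4.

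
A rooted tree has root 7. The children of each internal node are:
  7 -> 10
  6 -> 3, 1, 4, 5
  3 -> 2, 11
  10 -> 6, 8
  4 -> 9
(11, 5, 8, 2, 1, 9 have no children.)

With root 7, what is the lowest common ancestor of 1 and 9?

Ancestors of 1 (toward the root): 1, 6, 10, 7.
Ancestors of 9: 9, 4, 6, 10, 7.
The deepest node appearing in both lists is 6.

6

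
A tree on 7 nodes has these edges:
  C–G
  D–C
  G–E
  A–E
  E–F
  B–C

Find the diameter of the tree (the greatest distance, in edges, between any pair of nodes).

4

A longest path is A - E - G - C - B, with 4 edges.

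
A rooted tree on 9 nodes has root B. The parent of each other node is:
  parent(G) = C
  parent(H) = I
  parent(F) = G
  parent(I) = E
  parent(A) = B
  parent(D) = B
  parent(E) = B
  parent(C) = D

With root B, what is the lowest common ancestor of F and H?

B

Ancestors of F (toward the root): F, G, C, D, B.
Ancestors of H: H, I, E, B.
The deepest node appearing in both lists is B.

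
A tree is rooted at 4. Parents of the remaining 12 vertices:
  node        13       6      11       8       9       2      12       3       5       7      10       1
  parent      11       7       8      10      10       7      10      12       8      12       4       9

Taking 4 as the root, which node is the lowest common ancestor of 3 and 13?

10

Path 3→root: 3 12 10 4; path 13→root: 13 11 8 10 4.
First common node: 10.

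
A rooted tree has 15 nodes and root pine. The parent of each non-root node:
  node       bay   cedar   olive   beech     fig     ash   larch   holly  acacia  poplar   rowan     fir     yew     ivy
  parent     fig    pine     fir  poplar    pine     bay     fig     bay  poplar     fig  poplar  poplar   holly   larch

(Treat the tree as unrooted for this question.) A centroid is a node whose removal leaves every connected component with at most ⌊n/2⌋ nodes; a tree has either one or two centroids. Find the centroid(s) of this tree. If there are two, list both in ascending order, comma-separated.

Delete fig: the remaining components have sizes 6, 4, 2, 2. Max 6 ≤ 7, so fig is a centroid.
Every other node leaves some component of size > 7, so the centroid is unique.

fig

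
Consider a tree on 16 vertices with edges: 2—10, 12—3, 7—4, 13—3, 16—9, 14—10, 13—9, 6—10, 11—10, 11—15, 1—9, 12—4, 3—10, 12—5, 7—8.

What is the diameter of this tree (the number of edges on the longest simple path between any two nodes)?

Starting from 8, a farthest node is 15 at distance 7.
One longest path: 8 - 7 - 4 - 12 - 3 - 10 - 11 - 15.
So the diameter is 7.

7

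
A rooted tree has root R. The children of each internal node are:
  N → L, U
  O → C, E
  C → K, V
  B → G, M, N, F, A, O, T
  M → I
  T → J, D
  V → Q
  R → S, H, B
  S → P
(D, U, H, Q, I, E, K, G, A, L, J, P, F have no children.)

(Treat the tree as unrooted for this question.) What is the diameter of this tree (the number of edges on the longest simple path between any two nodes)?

7

BFS from Q reaches P last, at distance 7; BFS from P confirms no node is farther.
Path: Q - V - C - O - B - R - S - P.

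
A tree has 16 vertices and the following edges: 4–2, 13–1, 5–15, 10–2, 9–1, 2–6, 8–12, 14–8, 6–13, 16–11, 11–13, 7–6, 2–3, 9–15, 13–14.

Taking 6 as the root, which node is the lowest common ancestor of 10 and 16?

6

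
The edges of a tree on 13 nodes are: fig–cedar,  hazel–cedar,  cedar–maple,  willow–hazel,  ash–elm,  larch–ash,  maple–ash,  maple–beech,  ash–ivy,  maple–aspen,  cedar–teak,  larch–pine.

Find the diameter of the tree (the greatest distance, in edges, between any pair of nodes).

6

A longest path is pine–larch–ash–maple–cedar–hazel–willow, with 6 edges.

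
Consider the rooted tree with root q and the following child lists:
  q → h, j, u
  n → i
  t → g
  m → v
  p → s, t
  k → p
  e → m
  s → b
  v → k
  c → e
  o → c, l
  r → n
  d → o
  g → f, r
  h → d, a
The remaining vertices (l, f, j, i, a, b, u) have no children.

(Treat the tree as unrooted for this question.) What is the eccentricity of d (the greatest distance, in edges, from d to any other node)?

The node farthest from d is i, via d-o-c-e-m-v-k-p-t-g-r-n-i — 12 edges.

12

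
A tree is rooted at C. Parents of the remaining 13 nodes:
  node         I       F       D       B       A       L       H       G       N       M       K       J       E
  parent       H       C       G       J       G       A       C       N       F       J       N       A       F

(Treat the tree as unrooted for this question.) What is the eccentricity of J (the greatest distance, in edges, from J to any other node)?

7

The node farthest from J is I, via J – A – G – N – F – C – H – I — 7 edges.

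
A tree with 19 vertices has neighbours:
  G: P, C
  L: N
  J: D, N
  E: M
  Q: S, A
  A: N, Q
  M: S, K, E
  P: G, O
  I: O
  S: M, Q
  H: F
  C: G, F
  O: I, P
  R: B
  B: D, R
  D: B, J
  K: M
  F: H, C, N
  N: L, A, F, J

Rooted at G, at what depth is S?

6

Climbing from S to the root: S–Q–A–N–F–C–G. That's 6 steps.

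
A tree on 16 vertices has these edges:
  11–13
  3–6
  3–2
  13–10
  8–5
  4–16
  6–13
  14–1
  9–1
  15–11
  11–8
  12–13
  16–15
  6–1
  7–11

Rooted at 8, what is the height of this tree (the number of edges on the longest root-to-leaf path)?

5

The longest root-to-leaf path is 8 → 11 → 13 → 6 → 1 → 9 (5 edges).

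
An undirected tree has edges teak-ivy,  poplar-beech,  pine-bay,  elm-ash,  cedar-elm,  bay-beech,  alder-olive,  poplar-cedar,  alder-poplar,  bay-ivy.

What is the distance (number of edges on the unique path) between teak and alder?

5

Walking from teak: teak – ivy – bay – beech – poplar – alder. Length 5.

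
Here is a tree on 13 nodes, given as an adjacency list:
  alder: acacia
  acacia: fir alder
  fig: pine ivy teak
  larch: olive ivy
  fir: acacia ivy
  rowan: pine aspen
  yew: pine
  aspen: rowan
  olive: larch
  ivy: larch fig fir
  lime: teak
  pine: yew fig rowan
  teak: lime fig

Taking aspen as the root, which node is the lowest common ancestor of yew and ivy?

pine

Path yew→root: yew pine rowan aspen; path ivy→root: ivy fig pine rowan aspen.
First common node: pine.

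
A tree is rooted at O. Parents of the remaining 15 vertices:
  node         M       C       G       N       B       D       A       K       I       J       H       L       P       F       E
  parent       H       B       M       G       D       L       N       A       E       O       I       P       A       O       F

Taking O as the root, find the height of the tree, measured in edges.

13

The longest root-to-leaf path is O – F – E – I – H – M – G – N – A – P – L – D – B – C (13 edges).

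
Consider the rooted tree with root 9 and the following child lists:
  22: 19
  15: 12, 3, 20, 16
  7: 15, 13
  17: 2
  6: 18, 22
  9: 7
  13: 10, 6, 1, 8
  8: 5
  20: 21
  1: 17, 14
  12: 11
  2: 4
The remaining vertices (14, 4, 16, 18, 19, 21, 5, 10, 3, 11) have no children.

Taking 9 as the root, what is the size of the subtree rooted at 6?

4

Descendants of 6 (including itself): 6, 22, 18, 19. That's 4.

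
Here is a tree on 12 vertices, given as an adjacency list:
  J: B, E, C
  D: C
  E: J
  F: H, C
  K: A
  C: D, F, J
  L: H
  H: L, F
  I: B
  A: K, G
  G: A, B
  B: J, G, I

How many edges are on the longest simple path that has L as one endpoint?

8

A farthest node from L is K.
The path L – H – F – C – J – B – G – A – K has 8 edges.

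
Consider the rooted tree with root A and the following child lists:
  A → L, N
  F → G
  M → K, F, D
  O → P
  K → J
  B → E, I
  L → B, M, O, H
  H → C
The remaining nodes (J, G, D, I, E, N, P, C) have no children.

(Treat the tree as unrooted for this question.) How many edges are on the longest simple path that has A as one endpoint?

A farthest node from A is J (G also at distance 4).
The path A–L–M–K–J has 4 edges.

4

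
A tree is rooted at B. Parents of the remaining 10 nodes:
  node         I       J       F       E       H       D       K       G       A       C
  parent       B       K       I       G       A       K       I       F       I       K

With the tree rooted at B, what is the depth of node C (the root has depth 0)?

Path from B to C: B → I → K → C, which has 3 edges.

3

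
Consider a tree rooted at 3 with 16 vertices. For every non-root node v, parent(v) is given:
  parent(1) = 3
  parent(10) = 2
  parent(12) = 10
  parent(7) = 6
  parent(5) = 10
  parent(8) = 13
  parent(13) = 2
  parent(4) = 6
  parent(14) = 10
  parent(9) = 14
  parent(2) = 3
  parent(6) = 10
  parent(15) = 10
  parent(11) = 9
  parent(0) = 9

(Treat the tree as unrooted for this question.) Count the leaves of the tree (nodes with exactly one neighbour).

9

Exactly 9 nodes have a single neighbour: 0, 1, 4, 5, 7, 8, 11, 12, 15.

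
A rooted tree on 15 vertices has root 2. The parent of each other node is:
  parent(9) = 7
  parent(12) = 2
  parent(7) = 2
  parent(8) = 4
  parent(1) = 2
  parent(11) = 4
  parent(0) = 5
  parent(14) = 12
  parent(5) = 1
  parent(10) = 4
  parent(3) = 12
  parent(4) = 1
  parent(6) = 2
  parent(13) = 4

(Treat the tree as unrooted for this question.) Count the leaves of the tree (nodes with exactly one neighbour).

Exactly 9 nodes have a single neighbour: 0, 3, 6, 8, 9, 10, 11, 13, 14.

9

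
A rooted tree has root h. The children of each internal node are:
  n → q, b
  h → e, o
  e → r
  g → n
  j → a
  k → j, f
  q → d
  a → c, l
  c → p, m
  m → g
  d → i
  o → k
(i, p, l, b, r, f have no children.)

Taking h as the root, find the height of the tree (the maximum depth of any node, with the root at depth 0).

11

A deepest node is i, reached by h–o–k–j–a–c–m–g–n–q–d–i.
That path has 11 edges, so the height is 11.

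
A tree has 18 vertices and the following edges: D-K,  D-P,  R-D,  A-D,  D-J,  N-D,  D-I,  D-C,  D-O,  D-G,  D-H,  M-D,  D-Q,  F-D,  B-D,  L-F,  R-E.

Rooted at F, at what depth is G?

2

Path from F to G: F – D – G, which has 2 edges.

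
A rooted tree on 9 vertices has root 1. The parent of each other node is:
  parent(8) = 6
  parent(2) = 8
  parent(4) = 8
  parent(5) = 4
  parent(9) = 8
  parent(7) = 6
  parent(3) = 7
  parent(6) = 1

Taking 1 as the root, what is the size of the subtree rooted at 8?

The subtree rooted at 8 contains: 8, 4, 9, 2, 5 — 5 nodes.

5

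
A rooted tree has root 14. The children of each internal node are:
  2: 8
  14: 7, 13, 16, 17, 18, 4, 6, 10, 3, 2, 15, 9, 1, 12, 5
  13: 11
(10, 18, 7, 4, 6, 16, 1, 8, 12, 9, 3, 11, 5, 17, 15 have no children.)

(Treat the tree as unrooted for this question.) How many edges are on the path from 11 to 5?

3

The path is 11 - 13 - 14 - 5, which has 3 edges.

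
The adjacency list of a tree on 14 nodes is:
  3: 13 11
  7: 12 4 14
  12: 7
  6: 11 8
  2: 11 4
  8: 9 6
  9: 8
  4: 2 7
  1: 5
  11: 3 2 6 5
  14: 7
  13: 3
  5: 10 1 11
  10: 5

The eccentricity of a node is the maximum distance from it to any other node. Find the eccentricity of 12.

Distances from 12 peak at 7, attained at 9.
12 – 7 – 4 – 2 – 11 – 6 – 8 – 9

7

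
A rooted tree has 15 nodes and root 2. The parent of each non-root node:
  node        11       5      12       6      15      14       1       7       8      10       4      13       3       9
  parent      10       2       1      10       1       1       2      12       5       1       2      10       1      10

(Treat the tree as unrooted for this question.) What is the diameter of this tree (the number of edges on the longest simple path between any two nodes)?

5

A longest path is 8-5-2-1-12-7, with 5 edges.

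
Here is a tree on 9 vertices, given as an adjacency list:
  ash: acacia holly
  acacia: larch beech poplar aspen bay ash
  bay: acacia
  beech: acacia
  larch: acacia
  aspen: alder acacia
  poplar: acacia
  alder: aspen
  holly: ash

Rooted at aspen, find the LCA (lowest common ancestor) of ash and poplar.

acacia

ash's ancestor chain is ash, acacia, aspen and poplar's is poplar, acacia, aspen; they first meet at acacia.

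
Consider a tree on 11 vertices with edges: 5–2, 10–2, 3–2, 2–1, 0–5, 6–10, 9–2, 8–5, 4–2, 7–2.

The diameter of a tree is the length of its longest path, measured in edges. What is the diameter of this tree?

4

BFS from 6 reaches 0 last, at distance 4; BFS from 0 confirms no node is farther.
Path: 6–10–2–5–0.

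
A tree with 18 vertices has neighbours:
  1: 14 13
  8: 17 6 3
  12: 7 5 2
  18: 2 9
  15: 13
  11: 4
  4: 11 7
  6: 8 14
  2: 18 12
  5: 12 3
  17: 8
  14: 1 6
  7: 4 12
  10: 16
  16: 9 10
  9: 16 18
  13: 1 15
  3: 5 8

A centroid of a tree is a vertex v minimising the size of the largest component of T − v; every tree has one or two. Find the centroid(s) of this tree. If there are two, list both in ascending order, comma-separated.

5, 12

Removing 12 splits the tree into components of sizes 9, 5, 3; the largest is 9 ≤ ⌊18/2⌋ = 9.
Its neighbour 5 also leaves a largest component of size 9, so both are centroids.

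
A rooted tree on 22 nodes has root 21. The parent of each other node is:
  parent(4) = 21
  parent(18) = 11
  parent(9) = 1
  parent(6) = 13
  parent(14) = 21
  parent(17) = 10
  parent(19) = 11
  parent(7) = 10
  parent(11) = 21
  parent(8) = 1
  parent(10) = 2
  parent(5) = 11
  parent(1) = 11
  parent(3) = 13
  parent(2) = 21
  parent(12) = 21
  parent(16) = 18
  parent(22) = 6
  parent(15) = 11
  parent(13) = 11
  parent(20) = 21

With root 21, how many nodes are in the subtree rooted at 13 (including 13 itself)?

Descendants of 13 (including itself): 13, 6, 3, 22. That's 4.

4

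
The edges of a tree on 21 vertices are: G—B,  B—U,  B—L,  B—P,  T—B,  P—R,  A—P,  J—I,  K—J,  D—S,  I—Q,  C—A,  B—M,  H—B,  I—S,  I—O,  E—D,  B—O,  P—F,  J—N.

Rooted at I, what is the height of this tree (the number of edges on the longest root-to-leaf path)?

5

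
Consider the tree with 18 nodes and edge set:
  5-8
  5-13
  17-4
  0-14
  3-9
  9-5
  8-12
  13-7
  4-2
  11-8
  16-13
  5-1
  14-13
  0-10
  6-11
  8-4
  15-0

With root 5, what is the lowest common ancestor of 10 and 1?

5

Ancestors of 10 (toward the root): 10, 0, 14, 13, 5.
Ancestors of 1: 1, 5.
The deepest node appearing in both lists is 5.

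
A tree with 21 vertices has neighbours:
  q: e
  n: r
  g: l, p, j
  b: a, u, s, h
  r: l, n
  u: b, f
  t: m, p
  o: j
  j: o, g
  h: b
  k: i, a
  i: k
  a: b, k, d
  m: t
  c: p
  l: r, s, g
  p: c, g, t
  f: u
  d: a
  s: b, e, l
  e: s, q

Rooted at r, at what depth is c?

4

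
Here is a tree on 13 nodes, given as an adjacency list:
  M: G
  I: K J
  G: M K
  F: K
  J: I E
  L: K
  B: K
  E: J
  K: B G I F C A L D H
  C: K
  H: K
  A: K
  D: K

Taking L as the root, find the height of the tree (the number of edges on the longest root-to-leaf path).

E sits deepest: L – K – I – J – E — 4 edges from the root.

4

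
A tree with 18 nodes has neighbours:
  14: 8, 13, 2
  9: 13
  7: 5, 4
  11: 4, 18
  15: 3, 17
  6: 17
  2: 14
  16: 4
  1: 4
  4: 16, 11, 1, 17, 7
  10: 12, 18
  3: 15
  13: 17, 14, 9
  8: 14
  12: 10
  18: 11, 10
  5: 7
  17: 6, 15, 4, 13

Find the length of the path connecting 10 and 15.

The path is 10 - 18 - 11 - 4 - 17 - 15, which has 5 edges.

5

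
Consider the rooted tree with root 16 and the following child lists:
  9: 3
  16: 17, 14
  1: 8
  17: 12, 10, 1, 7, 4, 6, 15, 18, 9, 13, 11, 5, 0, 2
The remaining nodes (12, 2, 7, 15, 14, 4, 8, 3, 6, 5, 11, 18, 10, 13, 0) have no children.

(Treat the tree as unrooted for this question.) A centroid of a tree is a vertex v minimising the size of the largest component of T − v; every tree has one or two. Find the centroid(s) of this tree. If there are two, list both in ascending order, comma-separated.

If 17 is removed the pieces have sizes 2, 2, 2, 1, 1, 1, 1, 1, 1, 1, 1, 1, 1, 1, 1, all ≤ ⌊19/2⌋ = 9.
Every other node leaves some component of size > 9, so the centroid is unique.

17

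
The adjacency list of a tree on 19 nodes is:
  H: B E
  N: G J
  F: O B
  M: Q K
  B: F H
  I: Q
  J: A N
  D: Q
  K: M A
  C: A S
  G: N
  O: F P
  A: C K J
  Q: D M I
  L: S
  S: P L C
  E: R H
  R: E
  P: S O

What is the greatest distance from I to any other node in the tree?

Distances from I peak at 13, attained at R.
I-Q-M-K-A-C-S-P-O-F-B-H-E-R

13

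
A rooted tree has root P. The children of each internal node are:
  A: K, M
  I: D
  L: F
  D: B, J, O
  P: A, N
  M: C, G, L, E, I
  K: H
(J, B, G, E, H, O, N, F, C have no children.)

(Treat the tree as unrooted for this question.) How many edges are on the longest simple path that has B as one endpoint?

The node farthest from B is H (N also at distance 6), via B–D–I–M–A–K–H — 6 edges.

6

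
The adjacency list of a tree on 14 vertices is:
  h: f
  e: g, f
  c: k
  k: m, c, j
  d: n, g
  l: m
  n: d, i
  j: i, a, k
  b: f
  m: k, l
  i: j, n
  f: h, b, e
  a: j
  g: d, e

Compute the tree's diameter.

10

BFS from l reaches h last, at distance 10; BFS from h confirms no node is farther.
Path: l-m-k-j-i-n-d-g-e-f-h.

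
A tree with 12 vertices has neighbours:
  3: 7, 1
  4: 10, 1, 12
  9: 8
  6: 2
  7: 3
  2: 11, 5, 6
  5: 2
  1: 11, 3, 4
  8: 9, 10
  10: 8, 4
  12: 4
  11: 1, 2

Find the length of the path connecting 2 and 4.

3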